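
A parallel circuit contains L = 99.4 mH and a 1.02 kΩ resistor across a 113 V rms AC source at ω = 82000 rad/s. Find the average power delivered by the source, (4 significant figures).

12.52 W

X_L = ωL = 8151 Ω
Parallel: admittances add. Y = 1/R + 1/(jωL)
Y = (0.0009804 − j0.0001227) S
|Y| = 0.0009880 S → |Z| = 1/|Y| = 1012 Ω, ∠Z = −∠Y = 7.133°
I = V/|Z| = 111.6 mA
P = VI cos φ = 113 × 0.1116 × cos(7.133°) = 12.52 W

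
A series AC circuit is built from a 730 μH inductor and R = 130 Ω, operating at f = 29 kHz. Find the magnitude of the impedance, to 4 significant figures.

ω = 2πf = 182200 rad/s
X_L = ωL = 133.0 Ω
Z = 130.0 + j133.0 Ω
|Z| = √(130.0² + 133.0²) = 186.0 Ω

186.0 Ω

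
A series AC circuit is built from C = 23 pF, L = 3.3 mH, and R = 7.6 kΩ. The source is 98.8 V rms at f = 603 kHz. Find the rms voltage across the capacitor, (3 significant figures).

ω = 2πf = 3.789e+06 rad/s
X_L = ωL = 12500 Ω
X_C = 1/(ωC) = 11500 Ω
Net reactance X = X_L − X_C = 1030 Ω
Z = 7600 + j1030 Ω
|Z| = √(7600² + 1030²) = 7670 Ω
I = V/|Z| = 12.9 mA
V_C = I·|Z_C| = 0.0129 × 11500 = 148 V

148 V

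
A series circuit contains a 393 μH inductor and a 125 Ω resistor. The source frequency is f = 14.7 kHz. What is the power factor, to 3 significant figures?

0.960

ω = 2πf = 92360 rad/s
X_L = ωL = 36.3 Ω
Z = 125 + j36.3 Ω
|Z| = √(125² + 36.3²) = 130 Ω
∠Z = arctan(36.3/125) = 16.2°
cos φ = cos(16.2°) = 0.960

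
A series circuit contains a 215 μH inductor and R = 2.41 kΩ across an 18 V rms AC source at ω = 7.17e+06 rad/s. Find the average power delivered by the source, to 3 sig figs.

95.4 mW

X_L = ωL = 1540 Ω
Z = 2410 + j1540 Ω
|Z| = √(2410² + 1540²) = 2860 Ω
∠Z = arctan(1540/2410) = 32.6°
I = V/|Z| = 6.29 mA
P = VI cos φ = 18 × 0.00629 × cos(32.6°) = 95.4 mW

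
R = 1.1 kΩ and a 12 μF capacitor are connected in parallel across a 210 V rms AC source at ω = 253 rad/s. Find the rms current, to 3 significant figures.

X_C = 1/(ωC) = 329 Ω
Parallel: admittances add. Y = 1/R + jωC
Y = (0.000909 + j0.00304) S
|Y| = 0.00317 S → |Z| = 1/|Y| = 316 Ω, ∠Z = −∠Y = -73.3°
I = V/|Z| = 210/316 = 666 mA

666 mA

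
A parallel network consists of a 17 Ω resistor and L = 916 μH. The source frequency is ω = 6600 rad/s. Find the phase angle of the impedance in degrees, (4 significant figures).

X_L = ωL = 6.046 Ω
Parallel: admittances add. Y = 1/R + 1/(jωL)
Y = (0.05882 − j0.1654) S
|Y| = 0.1756 S → |Z| = 1/|Y| = 5.696 Ω, ∠Z = −∠Y = 70.42°

70.42°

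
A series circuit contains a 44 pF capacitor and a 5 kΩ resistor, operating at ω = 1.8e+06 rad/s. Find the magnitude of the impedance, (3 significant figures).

13600 Ω

X_C = 1/(ωC) = 12600 Ω
Z = 5000 − j12600 Ω
|Z| = √(5000² + 12600²) = 13600 Ω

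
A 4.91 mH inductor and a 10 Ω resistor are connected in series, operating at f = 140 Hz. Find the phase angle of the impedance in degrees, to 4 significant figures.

ω = 2πf = 879.6 rad/s
X_L = ωL = 4.319 Ω
Z = 10.00 + j4.319 Ω
|Z| = √(10.00² + 4.319²) = 10.89 Ω
∠Z = arctan(4.319/10.00) = 23.36°

23.36°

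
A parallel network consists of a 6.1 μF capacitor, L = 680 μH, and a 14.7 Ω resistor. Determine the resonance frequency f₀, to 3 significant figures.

ω₀ = 1/√(LC) = 1/√(0.00068 × 6.1e-06) = 15530 rad/s
f₀ = ω₀/(2π) = 2.47 kHz

2.47 kHz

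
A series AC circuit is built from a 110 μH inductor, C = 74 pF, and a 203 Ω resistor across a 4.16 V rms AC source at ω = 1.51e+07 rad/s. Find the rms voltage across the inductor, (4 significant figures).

8.719 V

X_L = ωL = 1661 Ω
X_C = 1/(ωC) = 894.9 Ω
Net reactance X = X_L − X_C = 766.1 Ω
Z = 203.0 + j766.1 Ω
|Z| = √(203.0² + 766.1²) = 792.5 Ω
I = V/|Z| = 5.249 mA
V_L = I·|Z_L| = 0.005249 × 1661 = 8.719 V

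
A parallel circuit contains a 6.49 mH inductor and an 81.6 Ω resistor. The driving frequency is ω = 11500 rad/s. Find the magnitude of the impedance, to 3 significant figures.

55.1 Ω

X_L = ωL = 74.6 Ω
Parallel: admittances add. Y = 1/R + 1/(jωL)
Y = (0.0123 − j0.0134) S
|Y| = 0.0182 S → |Z| = 1/|Y| = 55.1 Ω, ∠Z = −∠Y = 47.6°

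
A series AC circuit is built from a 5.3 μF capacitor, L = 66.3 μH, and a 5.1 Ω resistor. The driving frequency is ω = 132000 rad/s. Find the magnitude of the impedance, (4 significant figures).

X_L = ωL = 8.752 Ω
X_C = 1/(ωC) = 1.429 Ω
Net reactance X = X_L − X_C = 7.322 Ω
Z = 5.100 + j7.322 Ω
|Z| = √(5.100² + 7.322²) = 8.923 Ω

8.923 Ω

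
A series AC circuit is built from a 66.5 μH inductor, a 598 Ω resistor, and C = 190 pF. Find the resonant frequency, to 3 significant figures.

ω₀ = 1/√(LC) = 1/√(6.65e-05 × 1.9e-10) = 8.896e+06 rad/s
f₀ = ω₀/(2π) = 1.42 MHz

1.42 MHz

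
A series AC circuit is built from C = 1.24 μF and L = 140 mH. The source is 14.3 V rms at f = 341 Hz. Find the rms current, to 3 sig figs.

ω = 2πf = 2143 rad/s
X_L = ωL = 300 Ω
X_C = 1/(ωC) = 376 Ω
Net reactance X = X_L − X_C = -76.4 Ω
Z = − j76.4 Ω
|Z| = √(0² + 76.4²) = 76.4 Ω
I = V/|Z| = 14.3/76.4 = 187 mA

187 mA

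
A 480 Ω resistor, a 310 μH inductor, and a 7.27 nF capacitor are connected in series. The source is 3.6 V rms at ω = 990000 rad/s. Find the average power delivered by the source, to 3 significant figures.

X_L = ωL = 307 Ω
X_C = 1/(ωC) = 139 Ω
Net reactance X = X_L − X_C = 168 Ω
Z = 480 + j168 Ω
|Z| = √(480² + 168²) = 509 Ω
∠Z = arctan(168/480) = 19.3°
I = V/|Z| = 7.08 mA
P = VI cos φ = 3.6 × 0.00708 × cos(19.3°) = 24.1 mW

24.1 mW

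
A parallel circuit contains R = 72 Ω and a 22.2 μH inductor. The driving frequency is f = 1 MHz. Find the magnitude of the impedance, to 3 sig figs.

ω = 2πf = 6.283e+06 rad/s
X_L = ωL = 139 Ω
Parallel: admittances add. Y = 1/R + 1/(jωL)
Y = (0.0139 − j0.00717) S
|Y| = 0.0156 S → |Z| = 1/|Y| = 64.0 Ω, ∠Z = −∠Y = 27.3°

64.0 Ω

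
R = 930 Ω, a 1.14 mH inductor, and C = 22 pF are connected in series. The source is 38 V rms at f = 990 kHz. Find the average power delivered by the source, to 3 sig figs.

1.47 W

ω = 2πf = 6.22e+06 rad/s
X_L = ωL = 7090 Ω
X_C = 1/(ωC) = 7310 Ω
Net reactance X = X_L − X_C = -216 Ω
Z = 930 − j216 Ω
|Z| = √(930² + 216²) = 955 Ω
∠Z = arctan(-216/930) = -13.1°
I = V/|Z| = 39.8 mA
P = VI cos φ = 38 × 0.0398 × cos(-13.1°) = 1.47 W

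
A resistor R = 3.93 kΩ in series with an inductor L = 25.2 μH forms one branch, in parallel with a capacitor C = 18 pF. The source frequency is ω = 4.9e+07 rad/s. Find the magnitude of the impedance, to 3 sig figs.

1190 Ω

X_L = ωL = 1230 Ω
X_C = 1/(ωC) = 1130 Ω
Branch 1 (R+jX_L): Z₁ = 3930 + j1230 Ω, |Z₁| = 4120 Ω
Branch 2 (−jX_C): Z₂ = −j1130 Ω
Parallel: Z = Z₁Z₂/(Z₁+Z₂), |Z| = 1190 Ω, ∠Z = -74.0°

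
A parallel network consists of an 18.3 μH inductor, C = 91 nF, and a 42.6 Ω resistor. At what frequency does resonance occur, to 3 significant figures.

123 kHz

ω₀ = 1/√(LC) = 1/√(1.83e-05 × 9.1e-08) = 774900 rad/s
f₀ = ω₀/(2π) = 123 kHz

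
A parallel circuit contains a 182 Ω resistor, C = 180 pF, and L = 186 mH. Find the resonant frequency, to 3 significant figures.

ω₀ = 1/√(LC) = 1/√(0.186 × 1.8e-10) = 172800 rad/s
f₀ = ω₀/(2π) = 27.5 kHz

27.5 kHz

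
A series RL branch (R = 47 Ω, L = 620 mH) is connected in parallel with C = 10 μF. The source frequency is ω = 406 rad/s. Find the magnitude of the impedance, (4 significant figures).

X_L = ωL = 251.7 Ω
X_C = 1/(ωC) = 246.3 Ω
Branch 1 (R+jX_L): Z₁ = 47.00 + j251.7 Ω, |Z₁| = 256.1 Ω
Branch 2 (−jX_C): Z₂ = −j246.3 Ω
Parallel: Z = Z₁Z₂/(Z₁+Z₂), |Z| = 1333 Ω, ∠Z = -17.15°

1333 Ω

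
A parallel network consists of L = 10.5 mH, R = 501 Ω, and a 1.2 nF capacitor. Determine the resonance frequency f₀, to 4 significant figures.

ω₀ = 1/√(LC) = 1/√(0.0105 × 1.2e-09) = 281700 rad/s
f₀ = ω₀/(2π) = 44.84 kHz

44.84 kHz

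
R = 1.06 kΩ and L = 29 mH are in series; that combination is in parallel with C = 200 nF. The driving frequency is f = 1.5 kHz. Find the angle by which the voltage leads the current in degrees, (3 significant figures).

-61.9°

ω = 2πf = 9425 rad/s
X_L = ωL = 273 Ω
X_C = 1/(ωC) = 531 Ω
Branch 1 (R+jX_L): Z₁ = 1060 + j273 Ω, |Z₁| = 1090 Ω
Branch 2 (−jX_C): Z₂ = −j531 Ω
Parallel: Z = Z₁Z₂/(Z₁+Z₂), |Z| = 532 Ω, ∠Z = -61.9°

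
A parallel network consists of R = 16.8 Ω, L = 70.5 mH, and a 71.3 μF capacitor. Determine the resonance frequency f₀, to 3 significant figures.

ω₀ = 1/√(LC) = 1/√(0.0705 × 7.13e-05) = 446.0 rad/s
f₀ = ω₀/(2π) = 71.0 Hz

71.0 Hz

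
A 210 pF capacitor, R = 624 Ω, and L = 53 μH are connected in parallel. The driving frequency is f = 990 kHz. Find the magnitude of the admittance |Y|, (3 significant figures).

ω = 2πf = 6.22e+06 rad/s
X_L = ωL = 330 Ω
X_C = 1/(ωC) = 766 Ω
Parallel: admittances add. Y = 1/R + 1/(jωL) + jωC
Y = (0.00160 − j0.00173) S
|Y| = 0.00236 S → |Z| = 1/|Y| = 424 Ω, ∠Z = −∠Y = 47.1°

2.36 mS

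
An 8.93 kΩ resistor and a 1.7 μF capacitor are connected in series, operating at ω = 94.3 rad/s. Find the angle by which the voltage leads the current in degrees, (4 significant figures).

X_C = 1/(ωC) = 6238 Ω
Z = 8930 − j6238 Ω
|Z| = √(8930² + 6238²) = 10890 Ω
∠Z = arctan(-6238/8930) = -34.94°

-34.94°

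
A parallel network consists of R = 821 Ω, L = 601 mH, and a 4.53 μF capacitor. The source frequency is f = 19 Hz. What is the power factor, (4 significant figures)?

0.09054

ω = 2πf = 119.4 rad/s
X_L = ωL = 71.75 Ω
X_C = 1/(ωC) = 1849 Ω
Parallel: admittances add. Y = 1/R + 1/(jωL) + jωC
Y = (0.001218 − j0.01340) S
|Y| = 0.01345 S → |Z| = 1/|Y| = 74.34 Ω, ∠Z = −∠Y = 84.81°
cos φ = cos(84.81°) = 0.09054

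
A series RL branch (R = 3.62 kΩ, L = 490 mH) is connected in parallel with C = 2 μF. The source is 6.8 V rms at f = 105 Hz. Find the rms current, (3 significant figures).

ω = 2πf = 659.7 rad/s
X_L = ωL = 323 Ω
X_C = 1/(ωC) = 758 Ω
Branch 1 (R+jX_L): Z₁ = 3620 + j323 Ω, |Z₁| = 3630 Ω
Branch 2 (−jX_C): Z₂ = −j758 Ω
Parallel: Z = Z₁Z₂/(Z₁+Z₂), |Z| = 755 Ω, ∠Z = -78.1°
I = V/|Z| = 6.8/755 = 9.00 mA

9.00 mA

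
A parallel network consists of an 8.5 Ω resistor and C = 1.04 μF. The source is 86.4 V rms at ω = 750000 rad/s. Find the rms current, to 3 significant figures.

X_C = 1/(ωC) = 1.28 Ω
Parallel: admittances add. Y = 1/R + jωC
Y = (0.118 + j0.780) S
|Y| = 0.789 S → |Z| = 1/|Y| = 1.27 Ω, ∠Z = −∠Y = -81.4°
I = V/|Z| = 86.4/1.27 = 68.2 A

68.2 A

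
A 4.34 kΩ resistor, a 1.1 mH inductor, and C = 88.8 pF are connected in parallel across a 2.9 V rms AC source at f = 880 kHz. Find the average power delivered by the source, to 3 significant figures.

ω = 2πf = 5.529e+06 rad/s
X_L = ωL = 6080 Ω
X_C = 1/(ωC) = 2040 Ω
Parallel: admittances add. Y = 1/R + 1/(jωL) + jωC
Y = (0.000230 + j0.000327) S
|Y| = 0.000400 S → |Z| = 1/|Y| = 2500 Ω, ∠Z = −∠Y = -54.8°
I = V/|Z| = 1.16 mA
P = VI cos φ = 2.9 × 0.00116 × cos(-54.8°) = 1.94 mW

1.94 mW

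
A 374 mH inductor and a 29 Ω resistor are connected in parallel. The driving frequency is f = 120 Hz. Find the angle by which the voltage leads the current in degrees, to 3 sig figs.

5.87°

ω = 2πf = 754.0 rad/s
X_L = ωL = 282 Ω
Parallel: admittances add. Y = 1/R + 1/(jωL)
Y = (0.0345 − j0.00355) S
|Y| = 0.0347 S → |Z| = 1/|Y| = 28.8 Ω, ∠Z = −∠Y = 5.87°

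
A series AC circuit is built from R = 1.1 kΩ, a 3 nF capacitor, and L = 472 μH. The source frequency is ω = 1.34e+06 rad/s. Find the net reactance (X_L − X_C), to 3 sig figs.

X_L = ωL = 632 Ω
X_C = 1/(ωC) = 249 Ω
X = 632 − 249 = 384 Ω

384 Ω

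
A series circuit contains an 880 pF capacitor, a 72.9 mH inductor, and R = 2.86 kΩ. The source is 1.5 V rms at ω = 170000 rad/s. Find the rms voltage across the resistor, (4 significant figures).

X_L = ωL = 12390 Ω
X_C = 1/(ωC) = 6684 Ω
Net reactance X = X_L − X_C = 5709 Ω
Z = 2860 + j5709 Ω
|Z| = √(2860² + 5709²) = 6385 Ω
I = V/|Z| = 234.9 μA
V_R = I·|Z_R| = 0.0002349 × 2860 = 0.6719 V

0.6719 V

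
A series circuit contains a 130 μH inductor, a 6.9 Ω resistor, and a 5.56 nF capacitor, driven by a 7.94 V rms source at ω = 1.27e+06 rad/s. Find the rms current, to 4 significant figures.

324.4 mA

X_L = ωL = 165.1 Ω
X_C = 1/(ωC) = 141.6 Ω
Net reactance X = X_L − X_C = 23.48 Ω
Z = 6.900 + j23.48 Ω
|Z| = √(6.900² + 23.48²) = 24.47 Ω
I = V/|Z| = 7.94/24.47 = 324.4 mA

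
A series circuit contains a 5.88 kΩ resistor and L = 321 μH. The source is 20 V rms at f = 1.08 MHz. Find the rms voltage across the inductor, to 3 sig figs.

6.95 V

ω = 2πf = 6.786e+06 rad/s
X_L = ωL = 2180 Ω
Z = 5880 + j2180 Ω
|Z| = √(5880² + 2180²) = 6270 Ω
I = V/|Z| = 3.19 mA
V_L = I·|Z_L| = 0.00319 × 2180 = 6.95 V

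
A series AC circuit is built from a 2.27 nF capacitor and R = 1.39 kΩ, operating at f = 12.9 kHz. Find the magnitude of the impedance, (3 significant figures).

5610 Ω

ω = 2πf = 81050 rad/s
X_C = 1/(ωC) = 5440 Ω
Z = 1390 − j5440 Ω
|Z| = √(1390² + 5440²) = 5610 Ω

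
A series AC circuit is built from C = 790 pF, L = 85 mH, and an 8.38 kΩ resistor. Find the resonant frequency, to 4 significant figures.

19.42 kHz

ω₀ = 1/√(LC) = 1/√(0.085 × 7.9e-10) = 122000 rad/s
f₀ = ω₀/(2π) = 19.42 kHz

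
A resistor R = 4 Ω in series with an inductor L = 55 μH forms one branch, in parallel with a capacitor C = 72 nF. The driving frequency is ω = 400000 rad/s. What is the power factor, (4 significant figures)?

X_L = ωL = 22.00 Ω
X_C = 1/(ωC) = 34.72 Ω
Branch 1 (R+jX_L): Z₁ = 4.000 + j22.00 Ω, |Z₁| = 22.36 Ω
Branch 2 (−jX_C): Z₂ = −j34.72 Ω
Parallel: Z = Z₁Z₂/(Z₁+Z₂), |Z| = 58.22 Ω, ∠Z = 62.24°
cos φ = cos(62.24°) = 0.4657

0.4657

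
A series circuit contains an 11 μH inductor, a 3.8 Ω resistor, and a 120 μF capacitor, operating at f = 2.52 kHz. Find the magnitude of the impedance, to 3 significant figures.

ω = 2πf = 15830 rad/s
X_L = ωL = 0.174 Ω
X_C = 1/(ωC) = 0.526 Ω
Net reactance X = X_L − X_C = -0.352 Ω
Z = 3.80 − j0.352 Ω
|Z| = √(3.80² + 0.352²) = 3.82 Ω

3.82 Ω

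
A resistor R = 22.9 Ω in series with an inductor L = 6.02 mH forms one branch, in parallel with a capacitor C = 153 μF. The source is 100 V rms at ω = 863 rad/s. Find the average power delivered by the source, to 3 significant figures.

415 W

X_L = ωL = 5.20 Ω
X_C = 1/(ωC) = 7.57 Ω
Branch 1 (R+jX_L): Z₁ = 22.9 + j5.20 Ω, |Z₁| = 23.5 Ω
Branch 2 (−jX_C): Z₂ = −j7.57 Ω
Parallel: Z = Z₁Z₂/(Z₁+Z₂), |Z| = 7.72 Ω, ∠Z = -71.3°
I = V/|Z| = 12.9 A
P = VI cos φ = 100 × 12.9 × cos(-71.3°) = 415 W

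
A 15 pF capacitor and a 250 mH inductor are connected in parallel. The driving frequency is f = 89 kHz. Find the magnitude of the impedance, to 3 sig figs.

ω = 2πf = 559200 rad/s
X_L = ωL = 140000 Ω
X_C = 1/(ωC) = 119000 Ω
Parallel: admittances add. Y = 1/(jωL) + jωC
Y = (0 + j1.24e-06) S
|Y| = 1.24e-06 S → |Z| = 1/|Y| = 810000 Ω, ∠Z = −∠Y = -90.0°

810000 Ω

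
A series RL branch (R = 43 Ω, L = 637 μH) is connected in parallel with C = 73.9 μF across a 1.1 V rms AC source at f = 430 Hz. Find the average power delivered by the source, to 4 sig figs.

ω = 2πf = 2702 rad/s
X_L = ωL = 1.721 Ω
X_C = 1/(ωC) = 5.008 Ω
Branch 1 (R+jX_L): Z₁ = 43.00 + j1.721 Ω, |Z₁| = 43.03 Ω
Branch 2 (−jX_C): Z₂ = −j5.008 Ω
Parallel: Z = Z₁Z₂/(Z₁+Z₂), |Z| = 4.998 Ω, ∠Z = -83.34°
I = V/|Z| = 220.1 mA
P = VI cos φ = 1.1 × 0.2201 × cos(-83.34°) = 28.09 mW

28.09 mW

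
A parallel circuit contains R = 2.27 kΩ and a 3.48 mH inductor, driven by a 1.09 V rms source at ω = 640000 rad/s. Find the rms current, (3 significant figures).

X_L = ωL = 2230 Ω
Parallel: admittances add. Y = 1/R + 1/(jωL)
Y = (0.000441 − j0.000449) S
|Y| = 0.000629 S → |Z| = 1/|Y| = 1590 Ω, ∠Z = −∠Y = 45.5°
I = V/|Z| = 1.09/1590 = 686 μA

686 μA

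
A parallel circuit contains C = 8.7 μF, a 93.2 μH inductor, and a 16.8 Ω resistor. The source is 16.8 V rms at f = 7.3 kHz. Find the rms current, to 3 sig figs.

ω = 2πf = 45870 rad/s
X_L = ωL = 4.27 Ω
X_C = 1/(ωC) = 2.51 Ω
Parallel: admittances add. Y = 1/R + 1/(jωL) + jωC
Y = (0.0595 + j0.165) S
|Y| = 0.176 S → |Z| = 1/|Y| = 5.70 Ω, ∠Z = −∠Y = -70.2°
I = V/|Z| = 16.8/5.70 = 2.95 A

2.95 A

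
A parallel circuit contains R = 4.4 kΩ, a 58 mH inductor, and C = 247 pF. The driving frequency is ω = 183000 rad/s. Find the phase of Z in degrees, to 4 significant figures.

12.17°

X_L = ωL = 10610 Ω
X_C = 1/(ωC) = 22120 Ω
Parallel: admittances add. Y = 1/R + 1/(jωL) + jωC
Y = (0.0002273 − j4.901e-05) S
|Y| = 0.0002325 S → |Z| = 1/|Y| = 4301 Ω, ∠Z = −∠Y = 12.17°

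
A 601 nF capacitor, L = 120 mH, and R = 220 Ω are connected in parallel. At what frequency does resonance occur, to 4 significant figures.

ω₀ = 1/√(LC) = 1/√(0.12 × 6.01e-07) = 3724 rad/s
f₀ = ω₀/(2π) = 592.6 Hz

592.6 Hz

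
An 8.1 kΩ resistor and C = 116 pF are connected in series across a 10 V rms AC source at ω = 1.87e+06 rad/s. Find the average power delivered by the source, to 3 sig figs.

X_C = 1/(ωC) = 4610 Ω
Z = 8100 − j4610 Ω
|Z| = √(8100² + 4610²) = 9320 Ω
∠Z = arctan(-4610/8100) = -29.6°
I = V/|Z| = 1.07 mA
P = VI cos φ = 10 × 0.00107 × cos(-29.6°) = 9.33 mW

9.33 mW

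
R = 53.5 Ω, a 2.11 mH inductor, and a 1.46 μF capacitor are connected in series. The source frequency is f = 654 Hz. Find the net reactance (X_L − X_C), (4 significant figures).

ω = 2πf = 4109 rad/s
X_L = ωL = 8.670 Ω
X_C = 1/(ωC) = 166.7 Ω
X = 8.670 − 166.7 = -158.0 Ω

-158.0 Ω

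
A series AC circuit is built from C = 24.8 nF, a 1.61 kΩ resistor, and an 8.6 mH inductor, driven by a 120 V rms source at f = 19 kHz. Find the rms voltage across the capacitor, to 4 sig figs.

ω = 2πf = 119400 rad/s
X_L = ωL = 1027 Ω
X_C = 1/(ωC) = 337.8 Ω
Net reactance X = X_L − X_C = 688.9 Ω
Z = 1610 + j688.9 Ω
|Z| = √(1610² + 688.9²) = 1751 Ω
I = V/|Z| = 68.52 mA
V_C = I·|Z_C| = 0.06852 × 337.8 = 23.15 V

23.15 V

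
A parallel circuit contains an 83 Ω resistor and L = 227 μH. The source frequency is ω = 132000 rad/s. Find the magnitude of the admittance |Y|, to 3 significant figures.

X_L = ωL = 30.0 Ω
Parallel: admittances add. Y = 1/R + 1/(jωL)
Y = (0.0120 − j0.0334) S
|Y| = 0.0355 S → |Z| = 1/|Y| = 28.2 Ω, ∠Z = −∠Y = 70.1°

35.5 mS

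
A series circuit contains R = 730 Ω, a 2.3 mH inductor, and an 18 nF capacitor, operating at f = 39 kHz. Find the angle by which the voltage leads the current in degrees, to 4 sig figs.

24.77°

ω = 2πf = 245000 rad/s
X_L = ωL = 563.6 Ω
X_C = 1/(ωC) = 226.7 Ω
Net reactance X = X_L − X_C = 336.9 Ω
Z = 730.0 + j336.9 Ω
|Z| = √(730.0² + 336.9²) = 804.0 Ω
∠Z = arctan(336.9/730.0) = 24.77°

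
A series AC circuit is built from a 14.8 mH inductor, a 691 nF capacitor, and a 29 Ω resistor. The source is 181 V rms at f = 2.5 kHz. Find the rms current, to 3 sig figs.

ω = 2πf = 15710 rad/s
X_L = ωL = 232 Ω
X_C = 1/(ωC) = 92.1 Ω
Net reactance X = X_L − X_C = 140 Ω
Z = 29.0 + j140 Ω
|Z| = √(29.0² + 140²) = 143 Ω
I = V/|Z| = 181/143 = 1.26 A

1.26 A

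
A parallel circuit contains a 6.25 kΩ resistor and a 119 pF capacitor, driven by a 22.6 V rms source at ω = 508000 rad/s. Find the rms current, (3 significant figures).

X_C = 1/(ωC) = 16500 Ω
Parallel: admittances add. Y = 1/R + jωC
Y = (0.000160 + j6.05e-05) S
|Y| = 0.000171 S → |Z| = 1/|Y| = 5850 Ω, ∠Z = −∠Y = -20.7°
I = V/|Z| = 22.6/5850 = 3.87 mA

3.87 mA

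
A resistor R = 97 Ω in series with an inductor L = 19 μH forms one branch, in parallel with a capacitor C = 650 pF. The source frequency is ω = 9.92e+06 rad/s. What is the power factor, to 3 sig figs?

0.692

X_L = ωL = 188 Ω
X_C = 1/(ωC) = 155 Ω
Branch 1 (R+jX_L): Z₁ = 97.0 + j188 Ω, |Z₁| = 212 Ω
Branch 2 (−jX_C): Z₂ = −j155 Ω
Parallel: Z = Z₁Z₂/(Z₁+Z₂), |Z| = 320 Ω, ∠Z = -46.2°
cos φ = cos(-46.2°) = 0.692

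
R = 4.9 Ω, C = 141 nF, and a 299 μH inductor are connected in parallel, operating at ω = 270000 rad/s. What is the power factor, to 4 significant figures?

X_L = ωL = 80.73 Ω
X_C = 1/(ωC) = 26.27 Ω
Parallel: admittances add. Y = 1/R + 1/(jωL) + jωC
Y = (0.2041 + j0.02568) S
|Y| = 0.2057 S → |Z| = 1/|Y| = 4.862 Ω, ∠Z = −∠Y = -7.173°
cos φ = cos(-7.173°) = 0.9922

0.9922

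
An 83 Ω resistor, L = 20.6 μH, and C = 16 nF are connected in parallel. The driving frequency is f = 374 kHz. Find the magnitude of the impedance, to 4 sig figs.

48.10 Ω

ω = 2πf = 2.35e+06 rad/s
X_L = ωL = 48.41 Ω
X_C = 1/(ωC) = 26.60 Ω
Parallel: admittances add. Y = 1/R + 1/(jωL) + jωC
Y = (0.01205 + j0.01694) S
|Y| = 0.02079 S → |Z| = 1/|Y| = 48.10 Ω, ∠Z = −∠Y = -54.58°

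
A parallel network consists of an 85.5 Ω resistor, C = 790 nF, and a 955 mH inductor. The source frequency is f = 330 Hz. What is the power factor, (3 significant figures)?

ω = 2πf = 2073 rad/s
X_L = ωL = 1980 Ω
X_C = 1/(ωC) = 610 Ω
Parallel: admittances add. Y = 1/R + 1/(jωL) + jωC
Y = (0.0117 + j0.00113) S
|Y| = 0.0118 S → |Z| = 1/|Y| = 85.1 Ω, ∠Z = −∠Y = -5.53°
cos φ = cos(-5.53°) = 0.995

0.995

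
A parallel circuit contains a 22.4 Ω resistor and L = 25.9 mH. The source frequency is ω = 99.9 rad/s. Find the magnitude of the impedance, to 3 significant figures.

2.57 Ω

X_L = ωL = 2.59 Ω
Parallel: admittances add. Y = 1/R + 1/(jωL)
Y = (0.0446 − j0.386) S
|Y| = 0.389 S → |Z| = 1/|Y| = 2.57 Ω, ∠Z = −∠Y = 83.4°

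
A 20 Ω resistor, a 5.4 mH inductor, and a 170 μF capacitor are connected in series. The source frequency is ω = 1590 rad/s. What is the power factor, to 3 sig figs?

X_L = ωL = 8.59 Ω
X_C = 1/(ωC) = 3.70 Ω
Net reactance X = X_L − X_C = 4.89 Ω
Z = 20.0 + j4.89 Ω
|Z| = √(20.0² + 4.89²) = 20.6 Ω
∠Z = arctan(4.89/20.0) = 13.7°
cos φ = cos(13.7°) = 0.971

0.971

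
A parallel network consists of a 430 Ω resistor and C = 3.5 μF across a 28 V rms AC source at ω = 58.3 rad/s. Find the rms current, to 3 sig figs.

65.4 mA

X_C = 1/(ωC) = 4900 Ω
Parallel: admittances add. Y = 1/R + jωC
Y = (0.00233 + j0.000204) S
|Y| = 0.00233 S → |Z| = 1/|Y| = 428 Ω, ∠Z = −∠Y = -5.01°
I = V/|Z| = 28/428 = 65.4 mA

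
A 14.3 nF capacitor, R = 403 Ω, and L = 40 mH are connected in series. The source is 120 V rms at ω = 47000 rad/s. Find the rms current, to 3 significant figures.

X_L = ωL = 1880 Ω
X_C = 1/(ωC) = 1490 Ω
Net reactance X = X_L − X_C = 392 Ω
Z = 403 + j392 Ω
|Z| = √(403² + 392²) = 562 Ω
I = V/|Z| = 120/562 = 213 mA

213 mA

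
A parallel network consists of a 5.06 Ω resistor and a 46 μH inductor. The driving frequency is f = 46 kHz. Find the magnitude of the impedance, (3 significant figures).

ω = 2πf = 289000 rad/s
X_L = ωL = 13.3 Ω
Parallel: admittances add. Y = 1/R + 1/(jωL)
Y = (0.198 − j0.0752) S
|Y| = 0.211 S → |Z| = 1/|Y| = 4.73 Ω, ∠Z = −∠Y = 20.8°

4.73 Ω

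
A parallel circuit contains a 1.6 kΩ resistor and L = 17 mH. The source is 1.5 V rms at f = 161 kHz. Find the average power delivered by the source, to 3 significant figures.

1.41 mW

ω = 2πf = 1.012e+06 rad/s
X_L = ωL = 17200 Ω
Parallel: admittances add. Y = 1/R + 1/(jωL)
Y = (0.000625 − j5.81e-05) S
|Y| = 0.000628 S → |Z| = 1/|Y| = 1590 Ω, ∠Z = −∠Y = 5.32°
I = V/|Z| = 942 μA
P = VI cos φ = 1.5 × 0.000942 × cos(5.32°) = 1.41 mW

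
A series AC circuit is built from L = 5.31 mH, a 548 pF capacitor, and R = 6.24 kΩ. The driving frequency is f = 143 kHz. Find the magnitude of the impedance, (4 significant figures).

ω = 2πf = 898500 rad/s
X_L = ωL = 4771 Ω
X_C = 1/(ωC) = 2031 Ω
Net reactance X = X_L − X_C = 2740 Ω
Z = 6240 + j2740 Ω
|Z| = √(6240² + 2740²) = 6815 Ω

6815 Ω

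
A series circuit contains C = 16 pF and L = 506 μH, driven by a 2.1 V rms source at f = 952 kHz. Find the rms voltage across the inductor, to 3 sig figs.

ω = 2πf = 5.982e+06 rad/s
X_L = ωL = 3030 Ω
X_C = 1/(ωC) = 10400 Ω
Net reactance X = X_L − X_C = -7420 Ω
Z = − j7420 Ω
|Z| = √(0² + 7420²) = 7420 Ω
I = V/|Z| = 283 μA
V_L = I·|Z_L| = 0.000283 × 3030 = 0.856 V

0.856 V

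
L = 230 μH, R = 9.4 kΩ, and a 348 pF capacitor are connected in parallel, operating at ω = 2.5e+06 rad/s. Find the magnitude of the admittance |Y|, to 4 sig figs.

875.6 μS

X_L = ωL = 575.0 Ω
X_C = 1/(ωC) = 1149 Ω
Parallel: admittances add. Y = 1/R + 1/(jωL) + jωC
Y = (0.0001064 − j0.0008691) S
|Y| = 0.0008756 S → |Z| = 1/|Y| = 1142 Ω, ∠Z = −∠Y = 83.02°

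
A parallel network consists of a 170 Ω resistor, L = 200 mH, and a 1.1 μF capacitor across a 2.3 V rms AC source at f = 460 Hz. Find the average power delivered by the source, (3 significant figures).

ω = 2πf = 2890 rad/s
X_L = ωL = 578 Ω
X_C = 1/(ωC) = 315 Ω
Parallel: admittances add. Y = 1/R + 1/(jωL) + jωC
Y = (0.00588 + j0.00145) S
|Y| = 0.00606 S → |Z| = 1/|Y| = 165 Ω, ∠Z = −∠Y = -13.8°
I = V/|Z| = 13.9 mA
P = VI cos φ = 2.3 × 0.0139 × cos(-13.8°) = 31.1 mW

31.1 mW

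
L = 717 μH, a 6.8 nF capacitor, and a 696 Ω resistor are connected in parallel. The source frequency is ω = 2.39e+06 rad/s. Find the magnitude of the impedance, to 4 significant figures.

X_L = ωL = 1714 Ω
X_C = 1/(ωC) = 61.53 Ω
Parallel: admittances add. Y = 1/R + 1/(jωL) + jωC
Y = (0.001437 + j0.01567) S
|Y| = 0.01573 S → |Z| = 1/|Y| = 63.56 Ω, ∠Z = −∠Y = -84.76°

63.56 Ω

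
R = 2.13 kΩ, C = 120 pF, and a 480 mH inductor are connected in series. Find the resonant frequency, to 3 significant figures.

ω₀ = 1/√(LC) = 1/√(0.48 × 1.2e-10) = 131800 rad/s
f₀ = ω₀/(2π) = 21.0 kHz

21.0 kHz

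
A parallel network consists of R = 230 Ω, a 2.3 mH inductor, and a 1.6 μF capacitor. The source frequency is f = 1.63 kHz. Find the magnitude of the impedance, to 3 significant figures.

ω = 2πf = 10240 rad/s
X_L = ωL = 23.6 Ω
X_C = 1/(ωC) = 61.0 Ω
Parallel: admittances add. Y = 1/R + 1/(jωL) + jωC
Y = (0.00435 − j0.0261) S
|Y| = 0.0264 S → |Z| = 1/|Y| = 37.8 Ω, ∠Z = −∠Y = 80.5°

37.8 Ω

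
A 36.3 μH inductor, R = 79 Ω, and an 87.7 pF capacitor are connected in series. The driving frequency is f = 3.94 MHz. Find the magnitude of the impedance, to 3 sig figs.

ω = 2πf = 2.476e+07 rad/s
X_L = ωL = 899 Ω
X_C = 1/(ωC) = 461 Ω
Net reactance X = X_L − X_C = 438 Ω
Z = 79.0 + j438 Ω
|Z| = √(79.0² + 438²) = 445 Ω

445 Ω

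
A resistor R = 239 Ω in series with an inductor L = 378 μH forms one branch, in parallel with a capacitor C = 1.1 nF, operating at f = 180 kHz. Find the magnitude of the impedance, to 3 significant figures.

883 Ω

ω = 2πf = 1.131e+06 rad/s
X_L = ωL = 428 Ω
X_C = 1/(ωC) = 804 Ω
Branch 1 (R+jX_L): Z₁ = 239 + j428 Ω, |Z₁| = 490 Ω
Branch 2 (−jX_C): Z₂ = −j804 Ω
Parallel: Z = Z₁Z₂/(Z₁+Z₂), |Z| = 883 Ω, ∠Z = 28.4°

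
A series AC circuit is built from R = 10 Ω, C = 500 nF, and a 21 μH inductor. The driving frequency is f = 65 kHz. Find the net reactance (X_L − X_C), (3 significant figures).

ω = 2πf = 408400 rad/s
X_L = ωL = 8.58 Ω
X_C = 1/(ωC) = 4.90 Ω
X = 8.58 − 4.90 = 3.68 Ω

3.68 Ω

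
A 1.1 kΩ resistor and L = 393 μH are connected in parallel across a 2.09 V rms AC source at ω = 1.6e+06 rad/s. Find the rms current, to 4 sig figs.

3.829 mA

X_L = ωL = 628.8 Ω
Parallel: admittances add. Y = 1/R + 1/(jωL)
Y = (0.0009091 − j0.001590) S
|Y| = 0.001832 S → |Z| = 1/|Y| = 545.9 Ω, ∠Z = −∠Y = 60.25°
I = V/|Z| = 2.09/545.9 = 3.829 mA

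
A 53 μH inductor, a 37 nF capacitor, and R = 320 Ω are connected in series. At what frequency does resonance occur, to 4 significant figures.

113.7 kHz

ω₀ = 1/√(LC) = 1/√(5.3e-05 × 3.7e-08) = 714100 rad/s
f₀ = ω₀/(2π) = 113.7 kHz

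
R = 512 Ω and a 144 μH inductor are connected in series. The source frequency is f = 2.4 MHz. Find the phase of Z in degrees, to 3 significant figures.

76.7°

ω = 2πf = 1.508e+07 rad/s
X_L = ωL = 2170 Ω
Z = 512 + j2170 Ω
|Z| = √(512² + 2170²) = 2230 Ω
∠Z = arctan(2170/512) = 76.7°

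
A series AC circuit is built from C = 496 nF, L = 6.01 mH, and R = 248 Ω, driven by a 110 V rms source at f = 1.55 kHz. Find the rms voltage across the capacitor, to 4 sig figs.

78.78 V

ω = 2πf = 9739 rad/s
X_L = ωL = 58.53 Ω
X_C = 1/(ωC) = 207.0 Ω
Net reactance X = X_L − X_C = -148.5 Ω
Z = 248.0 − j148.5 Ω
|Z| = √(248.0² + 148.5²) = 289.1 Ω
I = V/|Z| = 380.6 mA
V_C = I·|Z_C| = 0.3806 × 207.0 = 78.78 V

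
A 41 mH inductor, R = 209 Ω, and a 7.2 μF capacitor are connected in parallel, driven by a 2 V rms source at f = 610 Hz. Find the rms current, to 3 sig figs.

43.5 mA

ω = 2πf = 3833 rad/s
X_L = ωL = 157 Ω
X_C = 1/(ωC) = 36.2 Ω
Parallel: admittances add. Y = 1/R + 1/(jωL) + jωC
Y = (0.00478 + j0.0212) S
|Y| = 0.0218 S → |Z| = 1/|Y| = 45.9 Ω, ∠Z = −∠Y = -77.3°
I = V/|Z| = 2/45.9 = 43.5 mA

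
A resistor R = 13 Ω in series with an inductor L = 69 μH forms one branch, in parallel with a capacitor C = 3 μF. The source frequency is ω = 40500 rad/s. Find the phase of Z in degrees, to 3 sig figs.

-55.2°

X_L = ωL = 2.79 Ω
X_C = 1/(ωC) = 8.23 Ω
Branch 1 (R+jX_L): Z₁ = 13.0 + j2.79 Ω, |Z₁| = 13.3 Ω
Branch 2 (−jX_C): Z₂ = −j8.23 Ω
Parallel: Z = Z₁Z₂/(Z₁+Z₂), |Z| = 7.77 Ω, ∠Z = -55.2°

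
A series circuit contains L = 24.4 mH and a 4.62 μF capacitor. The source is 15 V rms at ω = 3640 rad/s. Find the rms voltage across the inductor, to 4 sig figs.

45.39 V

X_L = ωL = 88.82 Ω
X_C = 1/(ωC) = 59.46 Ω
Net reactance X = X_L − X_C = 29.35 Ω
Z = j29.35 Ω
|Z| = √(0² + 29.35²) = 29.35 Ω
I = V/|Z| = 511.0 mA
V_L = I·|Z_L| = 0.5110 × 88.82 = 45.39 V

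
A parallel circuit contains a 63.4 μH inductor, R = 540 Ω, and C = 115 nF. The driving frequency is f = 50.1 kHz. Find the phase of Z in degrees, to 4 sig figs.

82.41°

ω = 2πf = 314800 rad/s
X_L = ωL = 19.96 Ω
X_C = 1/(ωC) = 27.62 Ω
Parallel: admittances add. Y = 1/R + 1/(jωL) + jωC
Y = (0.001852 − j0.01391) S
|Y| = 0.01403 S → |Z| = 1/|Y| = 71.28 Ω, ∠Z = −∠Y = 82.41°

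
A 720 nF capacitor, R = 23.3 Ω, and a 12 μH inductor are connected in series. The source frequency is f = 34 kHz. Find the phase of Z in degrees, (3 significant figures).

-9.59°

ω = 2πf = 213600 rad/s
X_L = ωL = 2.56 Ω
X_C = 1/(ωC) = 6.50 Ω
Net reactance X = X_L − X_C = -3.94 Ω
Z = 23.3 − j3.94 Ω
|Z| = √(23.3² + 3.94²) = 23.6 Ω
∠Z = arctan(-3.94/23.3) = -9.59°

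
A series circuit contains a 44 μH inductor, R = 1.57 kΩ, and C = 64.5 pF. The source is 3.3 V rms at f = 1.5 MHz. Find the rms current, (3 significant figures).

1.65 mA

ω = 2πf = 9.425e+06 rad/s
X_L = ωL = 415 Ω
X_C = 1/(ωC) = 1650 Ω
Net reactance X = X_L − X_C = -1230 Ω
Z = 1570 − j1230 Ω
|Z| = √(1570² + 1230²) = 1990 Ω
I = V/|Z| = 3.3/1990 = 1.65 mA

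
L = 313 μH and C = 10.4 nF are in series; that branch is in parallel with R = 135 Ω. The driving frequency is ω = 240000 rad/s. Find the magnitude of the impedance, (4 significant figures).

X_L = ωL = 75.12 Ω
X_C = 1/(ωC) = 400.6 Ω
Branch 1: Z₁ = R = 135.0 Ω
Branch 2 (series LC): Z₂ = j(X_L − X_C) = −j325.5 Ω
Parallel: Z = Z₁Z₂/(Z₁+Z₂), |Z| = 124.7 Ω, ∠Z = -22.52°

124.7 Ω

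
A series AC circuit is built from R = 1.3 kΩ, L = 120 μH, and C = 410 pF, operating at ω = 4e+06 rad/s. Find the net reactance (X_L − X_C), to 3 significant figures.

X_L = ωL = 480 Ω
X_C = 1/(ωC) = 610 Ω
X = 480 − 610 = -130 Ω

-130 Ω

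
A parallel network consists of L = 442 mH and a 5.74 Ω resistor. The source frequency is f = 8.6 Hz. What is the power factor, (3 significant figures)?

ω = 2πf = 54.04 rad/s
X_L = ωL = 23.9 Ω
Parallel: admittances add. Y = 1/R + 1/(jωL)
Y = (0.174 − j0.0419) S
|Y| = 0.179 S → |Z| = 1/|Y| = 5.58 Ω, ∠Z = −∠Y = 13.5°
cos φ = cos(13.5°) = 0.972

0.972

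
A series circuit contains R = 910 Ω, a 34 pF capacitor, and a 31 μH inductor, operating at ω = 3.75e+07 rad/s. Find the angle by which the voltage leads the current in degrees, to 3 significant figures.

22.6°

X_L = ωL = 1160 Ω
X_C = 1/(ωC) = 784 Ω
Net reactance X = X_L − X_C = 378 Ω
Z = 910 + j378 Ω
|Z| = √(910² + 378²) = 985 Ω
∠Z = arctan(378/910) = 22.6°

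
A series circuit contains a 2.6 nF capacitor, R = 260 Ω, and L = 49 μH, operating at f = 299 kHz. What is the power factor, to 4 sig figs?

0.9175

ω = 2πf = 1.879e+06 rad/s
X_L = ωL = 92.05 Ω
X_C = 1/(ωC) = 204.7 Ω
Net reactance X = X_L − X_C = -112.7 Ω
Z = 260.0 − j112.7 Ω
|Z| = √(260.0² + 112.7²) = 283.4 Ω
∠Z = arctan(-112.7/260.0) = -23.43°
cos φ = cos(-23.43°) = 0.9175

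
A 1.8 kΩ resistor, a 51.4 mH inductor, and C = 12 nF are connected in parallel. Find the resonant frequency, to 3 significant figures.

6.41 kHz

ω₀ = 1/√(LC) = 1/√(0.0514 × 1.2e-08) = 40270 rad/s
f₀ = ω₀/(2π) = 6.41 kHz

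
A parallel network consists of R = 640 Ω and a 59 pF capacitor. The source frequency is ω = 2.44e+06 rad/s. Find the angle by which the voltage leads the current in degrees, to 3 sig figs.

X_C = 1/(ωC) = 6950 Ω
Parallel: admittances add. Y = 1/R + jωC
Y = (0.00156 + j0.000144) S
|Y| = 0.00157 S → |Z| = 1/|Y| = 637 Ω, ∠Z = −∠Y = -5.26°

-5.26°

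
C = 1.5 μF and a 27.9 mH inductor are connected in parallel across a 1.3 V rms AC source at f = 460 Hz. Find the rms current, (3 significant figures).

10.5 mA

ω = 2πf = 2890 rad/s
X_L = ωL = 80.6 Ω
X_C = 1/(ωC) = 231 Ω
Parallel: admittances add. Y = 1/(jωL) + jωC
Y = (0 − j0.00807) S
|Y| = 0.00807 S → |Z| = 1/|Y| = 124 Ω, ∠Z = −∠Y = 90.0°
I = V/|Z| = 1.3/124 = 10.5 mA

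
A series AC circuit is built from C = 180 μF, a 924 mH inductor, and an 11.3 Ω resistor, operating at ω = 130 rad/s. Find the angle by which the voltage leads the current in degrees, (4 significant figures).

81.69°

X_L = ωL = 120.1 Ω
X_C = 1/(ωC) = 42.74 Ω
Net reactance X = X_L − X_C = 77.38 Ω
Z = 11.30 + j77.38 Ω
|Z| = √(11.30² + 77.38²) = 78.21 Ω
∠Z = arctan(77.38/11.30) = 81.69°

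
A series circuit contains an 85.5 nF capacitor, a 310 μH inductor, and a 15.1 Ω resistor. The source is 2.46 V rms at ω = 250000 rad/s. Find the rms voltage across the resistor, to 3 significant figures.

1.09 V

X_L = ωL = 77.5 Ω
X_C = 1/(ωC) = 46.8 Ω
Net reactance X = X_L − X_C = 30.7 Ω
Z = 15.1 + j30.7 Ω
|Z| = √(15.1² + 30.7²) = 34.2 Ω
I = V/|Z| = 71.9 mA
V_R = I·|Z_R| = 0.0719 × 15.1 = 1.09 V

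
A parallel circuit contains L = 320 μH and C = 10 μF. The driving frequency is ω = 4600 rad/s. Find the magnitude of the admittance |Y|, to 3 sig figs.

X_L = ωL = 1.47 Ω
X_C = 1/(ωC) = 21.7 Ω
Parallel: admittances add. Y = 1/(jωL) + jωC
Y = (0 − j0.633) S
|Y| = 0.633 S → |Z| = 1/|Y| = 1.58 Ω, ∠Z = −∠Y = 90.0°

633 mS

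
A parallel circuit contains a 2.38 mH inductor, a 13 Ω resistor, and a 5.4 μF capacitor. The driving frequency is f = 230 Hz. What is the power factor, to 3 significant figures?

0.262

ω = 2πf = 1445 rad/s
X_L = ωL = 3.44 Ω
X_C = 1/(ωC) = 128 Ω
Parallel: admittances add. Y = 1/R + 1/(jωL) + jωC
Y = (0.0769 − j0.283) S
|Y| = 0.293 S → |Z| = 1/|Y| = 3.41 Ω, ∠Z = −∠Y = 74.8°
cos φ = cos(74.8°) = 0.262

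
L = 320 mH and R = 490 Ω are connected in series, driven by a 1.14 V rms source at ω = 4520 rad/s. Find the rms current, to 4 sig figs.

746.5 μA

X_L = ωL = 1446 Ω
Z = 490.0 + j1446 Ω
|Z| = √(490.0² + 1446²) = 1527 Ω
I = V/|Z| = 1.14/1527 = 746.5 μA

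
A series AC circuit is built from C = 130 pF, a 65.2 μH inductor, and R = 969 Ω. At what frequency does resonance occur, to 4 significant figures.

1.729 MHz

ω₀ = 1/√(LC) = 1/√(6.52e-05 × 1.3e-10) = 1.086e+07 rad/s
f₀ = ω₀/(2π) = 1.729 MHz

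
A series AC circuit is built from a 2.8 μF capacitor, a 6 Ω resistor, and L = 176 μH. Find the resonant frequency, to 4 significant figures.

7.169 kHz

ω₀ = 1/√(LC) = 1/√(0.000176 × 2.8e-06) = 45050 rad/s
f₀ = ω₀/(2π) = 7.169 kHz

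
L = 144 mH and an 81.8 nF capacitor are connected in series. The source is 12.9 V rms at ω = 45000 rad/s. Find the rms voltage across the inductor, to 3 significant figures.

X_L = ωL = 6480 Ω
X_C = 1/(ωC) = 272 Ω
Net reactance X = X_L − X_C = 6210 Ω
Z = j6210 Ω
|Z| = √(0² + 6210²) = 6210 Ω
I = V/|Z| = 2.08 mA
V_L = I·|Z_L| = 0.00208 × 6480 = 13.5 V

13.5 V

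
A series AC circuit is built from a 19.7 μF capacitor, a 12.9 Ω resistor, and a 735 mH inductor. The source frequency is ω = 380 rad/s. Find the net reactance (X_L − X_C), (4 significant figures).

X_L = ωL = 279.3 Ω
X_C = 1/(ωC) = 133.6 Ω
X = 279.3 − 133.6 = 145.7 Ω

145.7 Ω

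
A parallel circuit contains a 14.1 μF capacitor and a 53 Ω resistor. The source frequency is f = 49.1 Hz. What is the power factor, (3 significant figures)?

0.974

ω = 2πf = 308.5 rad/s
X_C = 1/(ωC) = 230 Ω
Parallel: admittances add. Y = 1/R + jωC
Y = (0.0189 + j0.00435) S
|Y| = 0.0194 S → |Z| = 1/|Y| = 51.6 Ω, ∠Z = −∠Y = -13.0°
cos φ = cos(-13.0°) = 0.974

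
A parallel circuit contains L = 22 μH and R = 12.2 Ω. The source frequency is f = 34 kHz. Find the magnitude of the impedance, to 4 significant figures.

4.386 Ω

ω = 2πf = 213600 rad/s
X_L = ωL = 4.700 Ω
Parallel: admittances add. Y = 1/R + 1/(jωL)
Y = (0.08197 − j0.2128) S
|Y| = 0.2280 S → |Z| = 1/|Y| = 4.386 Ω, ∠Z = −∠Y = 68.93°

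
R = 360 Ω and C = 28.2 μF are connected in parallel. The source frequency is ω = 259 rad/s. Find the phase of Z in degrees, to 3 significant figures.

-69.2°

X_C = 1/(ωC) = 137 Ω
Parallel: admittances add. Y = 1/R + jωC
Y = (0.00278 + j0.00730) S
|Y| = 0.00781 S → |Z| = 1/|Y| = 128 Ω, ∠Z = −∠Y = -69.2°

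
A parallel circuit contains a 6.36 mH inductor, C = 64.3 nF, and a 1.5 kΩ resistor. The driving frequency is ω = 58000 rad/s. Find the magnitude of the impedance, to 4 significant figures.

821.5 Ω

X_L = ωL = 368.9 Ω
X_C = 1/(ωC) = 268.1 Ω
Parallel: admittances add. Y = 1/R + 1/(jωL) + jωC
Y = (0.0006667 + j0.001018) S
|Y| = 0.001217 S → |Z| = 1/|Y| = 821.5 Ω, ∠Z = −∠Y = -56.79°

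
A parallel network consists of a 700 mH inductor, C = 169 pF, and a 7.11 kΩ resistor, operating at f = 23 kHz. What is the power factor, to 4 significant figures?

0.9947

ω = 2πf = 144500 rad/s
X_L = ωL = 101200 Ω
X_C = 1/(ωC) = 40950 Ω
Parallel: admittances add. Y = 1/R + 1/(jωL) + jωC
Y = (0.0001406 + j1.454e-05) S
|Y| = 0.0001414 S → |Z| = 1/|Y| = 7072 Ω, ∠Z = −∠Y = -5.901°
cos φ = cos(-5.901°) = 0.9947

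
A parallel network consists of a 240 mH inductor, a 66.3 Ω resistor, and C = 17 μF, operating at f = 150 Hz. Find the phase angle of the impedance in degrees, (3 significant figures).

ω = 2πf = 942.5 rad/s
X_L = ωL = 226 Ω
X_C = 1/(ωC) = 62.4 Ω
Parallel: admittances add. Y = 1/R + 1/(jωL) + jωC
Y = (0.0151 + j0.0116) S
|Y| = 0.0190 S → |Z| = 1/|Y| = 52.6 Ω, ∠Z = −∠Y = -37.6°

-37.6°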